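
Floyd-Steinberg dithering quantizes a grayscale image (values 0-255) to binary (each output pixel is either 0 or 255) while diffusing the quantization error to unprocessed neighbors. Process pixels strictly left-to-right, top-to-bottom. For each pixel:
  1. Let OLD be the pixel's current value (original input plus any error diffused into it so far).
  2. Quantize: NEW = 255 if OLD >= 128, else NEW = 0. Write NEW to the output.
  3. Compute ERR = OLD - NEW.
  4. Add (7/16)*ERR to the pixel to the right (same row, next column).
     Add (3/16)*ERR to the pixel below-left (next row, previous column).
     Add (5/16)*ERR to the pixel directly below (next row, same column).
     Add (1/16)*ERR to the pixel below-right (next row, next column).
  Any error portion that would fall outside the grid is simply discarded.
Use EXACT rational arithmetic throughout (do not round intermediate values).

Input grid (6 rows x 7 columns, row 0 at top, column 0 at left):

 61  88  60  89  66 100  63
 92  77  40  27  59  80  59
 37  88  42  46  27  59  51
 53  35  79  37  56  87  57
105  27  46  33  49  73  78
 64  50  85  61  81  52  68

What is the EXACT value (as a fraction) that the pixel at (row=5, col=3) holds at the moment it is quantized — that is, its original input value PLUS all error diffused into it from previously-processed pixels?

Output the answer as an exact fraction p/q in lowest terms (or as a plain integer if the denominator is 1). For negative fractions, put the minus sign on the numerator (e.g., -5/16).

(0,0): OLD=61 → NEW=0, ERR=61
(0,1): OLD=1835/16 → NEW=0, ERR=1835/16
(0,2): OLD=28205/256 → NEW=0, ERR=28205/256
(0,3): OLD=561979/4096 → NEW=255, ERR=-482501/4096
(0,4): OLD=947869/65536 → NEW=0, ERR=947869/65536
(0,5): OLD=111492683/1048576 → NEW=0, ERR=111492683/1048576
(0,6): OLD=1837413389/16777216 → NEW=0, ERR=1837413389/16777216
(1,0): OLD=33937/256 → NEW=255, ERR=-31343/256
(1,1): OLD=171511/2048 → NEW=0, ERR=171511/2048
(1,2): OLD=6301251/65536 → NEW=0, ERR=6301251/65536
(1,3): OLD=10971079/262144 → NEW=0, ERR=10971079/262144
(1,4): OLD=1583833269/16777216 → NEW=0, ERR=1583833269/16777216
(1,5): OLD=23617989317/134217728 → NEW=255, ERR=-10607531323/134217728
(1,6): OLD=140216414955/2147483648 → NEW=0, ERR=140216414955/2147483648
(2,0): OLD=473229/32768 → NEW=0, ERR=473229/32768
(2,1): OLD=137221599/1048576 → NEW=255, ERR=-130165281/1048576
(2,2): OLD=517052765/16777216 → NEW=0, ERR=517052765/16777216
(2,3): OLD=12921382837/134217728 → NEW=0, ERR=12921382837/134217728
(2,4): OLD=92789833797/1073741824 → NEW=0, ERR=92789833797/1073741824
(2,5): OLD=3101059634327/34359738368 → NEW=0, ERR=3101059634327/34359738368
(2,6): OLD=58246749126289/549755813888 → NEW=0, ERR=58246749126289/549755813888
(3,0): OLD=574413245/16777216 → NEW=0, ERR=574413245/16777216
(3,1): OLD=2398181369/134217728 → NEW=0, ERR=2398181369/134217728
(3,2): OLD=114611790459/1073741824 → NEW=0, ERR=114611790459/1073741824
(3,3): OLD=566563471213/4294967296 → NEW=255, ERR=-528653189267/4294967296
(3,4): OLD=28639173295549/549755813888 → NEW=0, ERR=28639173295549/549755813888
(3,5): OLD=718033859515015/4398046511104 → NEW=255, ERR=-403468000816505/4398046511104
(3,6): OLD=3913548010656729/70368744177664 → NEW=0, ERR=3913548010656729/70368744177664
(4,0): OLD=255656856947/2147483648 → NEW=0, ERR=255656856947/2147483648
(4,1): OLD=3670361082199/34359738368 → NEW=0, ERR=3670361082199/34359738368
(4,2): OLD=57245439375737/549755813888 → NEW=0, ERR=57245439375737/549755813888
(4,3): OLD=248624930416899/4398046511104 → NEW=0, ERR=248624930416899/4398046511104
(4,4): OLD=2291132520593433/35184372088832 → NEW=0, ERR=2291132520593433/35184372088832
(4,5): OLD=97395566636299673/1125899906842624 → NEW=0, ERR=97395566636299673/1125899906842624
(4,6): OLD=2296688082837205503/18014398509481984 → NEW=0, ERR=2296688082837205503/18014398509481984
(5,0): OLD=66648003891189/549755813888 → NEW=0, ERR=66648003891189/549755813888
(5,1): OLD=718577019215143/4398046511104 → NEW=255, ERR=-402924841116377/4398046511104
(5,2): OLD=3333183976044225/35184372088832 → NEW=0, ERR=3333183976044225/35184372088832
(5,3): OLD=39077168944756517/281474976710656 → NEW=255, ERR=-32698950116460763/281474976710656
Target (5,3): original=61, with diffused error = 39077168944756517/281474976710656

Answer: 39077168944756517/281474976710656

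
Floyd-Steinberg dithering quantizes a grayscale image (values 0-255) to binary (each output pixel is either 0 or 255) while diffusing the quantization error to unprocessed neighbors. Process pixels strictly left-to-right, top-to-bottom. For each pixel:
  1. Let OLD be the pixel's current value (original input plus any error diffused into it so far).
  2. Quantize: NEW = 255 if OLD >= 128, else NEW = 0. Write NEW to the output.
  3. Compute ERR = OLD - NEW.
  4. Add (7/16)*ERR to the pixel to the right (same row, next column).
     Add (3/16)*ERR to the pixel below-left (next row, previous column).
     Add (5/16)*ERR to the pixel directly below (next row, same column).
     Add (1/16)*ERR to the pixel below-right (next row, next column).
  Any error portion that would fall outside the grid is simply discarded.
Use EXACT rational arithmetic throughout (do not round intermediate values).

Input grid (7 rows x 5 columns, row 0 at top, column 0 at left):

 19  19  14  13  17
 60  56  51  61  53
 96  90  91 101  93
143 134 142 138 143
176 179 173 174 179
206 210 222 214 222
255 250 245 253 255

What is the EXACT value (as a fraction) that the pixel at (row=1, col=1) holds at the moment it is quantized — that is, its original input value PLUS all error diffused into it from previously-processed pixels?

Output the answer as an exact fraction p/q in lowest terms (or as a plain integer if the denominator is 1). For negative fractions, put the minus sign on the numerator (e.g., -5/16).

(0,0): OLD=19 → NEW=0, ERR=19
(0,1): OLD=437/16 → NEW=0, ERR=437/16
(0,2): OLD=6643/256 → NEW=0, ERR=6643/256
(0,3): OLD=99749/4096 → NEW=0, ERR=99749/4096
(0,4): OLD=1812355/65536 → NEW=0, ERR=1812355/65536
(1,0): OLD=18191/256 → NEW=0, ERR=18191/256
(1,1): OLD=208233/2048 → NEW=0, ERR=208233/2048
Target (1,1): original=56, with diffused error = 208233/2048

Answer: 208233/2048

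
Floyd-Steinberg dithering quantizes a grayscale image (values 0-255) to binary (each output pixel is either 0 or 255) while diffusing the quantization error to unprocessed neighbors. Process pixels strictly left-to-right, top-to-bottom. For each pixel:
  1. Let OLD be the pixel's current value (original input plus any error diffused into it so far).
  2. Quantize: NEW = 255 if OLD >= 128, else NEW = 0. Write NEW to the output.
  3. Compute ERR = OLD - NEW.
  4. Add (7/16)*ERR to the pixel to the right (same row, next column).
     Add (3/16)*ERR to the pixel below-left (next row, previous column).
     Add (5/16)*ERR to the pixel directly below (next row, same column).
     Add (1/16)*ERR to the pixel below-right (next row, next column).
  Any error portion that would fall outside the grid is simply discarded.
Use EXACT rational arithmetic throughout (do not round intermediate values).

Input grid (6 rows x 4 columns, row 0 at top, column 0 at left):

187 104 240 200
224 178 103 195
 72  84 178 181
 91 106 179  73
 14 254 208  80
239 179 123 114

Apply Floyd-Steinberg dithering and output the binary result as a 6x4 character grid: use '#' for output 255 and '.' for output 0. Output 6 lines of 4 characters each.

Answer: #.##
##.#
..##
.##.
.##.
##.#

Derivation:
(0,0): OLD=187 → NEW=255, ERR=-68
(0,1): OLD=297/4 → NEW=0, ERR=297/4
(0,2): OLD=17439/64 → NEW=255, ERR=1119/64
(0,3): OLD=212633/1024 → NEW=255, ERR=-48487/1024
(1,0): OLD=13867/64 → NEW=255, ERR=-2453/64
(1,1): OLD=93933/512 → NEW=255, ERR=-36627/512
(1,2): OLD=1194865/16384 → NEW=0, ERR=1194865/16384
(1,3): OLD=55889639/262144 → NEW=255, ERR=-10957081/262144
(2,0): OLD=381823/8192 → NEW=0, ERR=381823/8192
(2,1): OLD=24461925/262144 → NEW=0, ERR=24461925/262144
(2,2): OLD=120223065/524288 → NEW=255, ERR=-13470375/524288
(2,3): OLD=1352710293/8388608 → NEW=255, ERR=-786384747/8388608
(3,0): OLD=516159119/4194304 → NEW=0, ERR=516159119/4194304
(3,1): OLD=12555811793/67108864 → NEW=255, ERR=-4556948527/67108864
(3,2): OLD=139069125679/1073741824 → NEW=255, ERR=-134735039441/1073741824
(3,3): OLD=-219888391735/17179869184 → NEW=0, ERR=-219888391735/17179869184
(4,0): OLD=42654269475/1073741824 → NEW=0, ERR=42654269475/1073741824
(4,1): OLD=2012821196521/8589934592 → NEW=255, ERR=-177612124439/8589934592
(4,2): OLD=42082987748809/274877906944 → NEW=255, ERR=-28010878521911/274877906944
(4,3): OLD=103684329799247/4398046511104 → NEW=0, ERR=103684329799247/4398046511104
(5,0): OLD=34021244285491/137438953472 → NEW=255, ERR=-1025688849869/137438953472
(5,1): OLD=671359599099077/4398046511104 → NEW=255, ERR=-450142261232443/4398046511104
(5,2): OLD=108862656411177/2199023255552 → NEW=0, ERR=108862656411177/2199023255552
(5,3): OLD=9616361618655833/70368744177664 → NEW=255, ERR=-8327668146648487/70368744177664
Row 0: #.##
Row 1: ##.#
Row 2: ..##
Row 3: .##.
Row 4: .##.
Row 5: ##.#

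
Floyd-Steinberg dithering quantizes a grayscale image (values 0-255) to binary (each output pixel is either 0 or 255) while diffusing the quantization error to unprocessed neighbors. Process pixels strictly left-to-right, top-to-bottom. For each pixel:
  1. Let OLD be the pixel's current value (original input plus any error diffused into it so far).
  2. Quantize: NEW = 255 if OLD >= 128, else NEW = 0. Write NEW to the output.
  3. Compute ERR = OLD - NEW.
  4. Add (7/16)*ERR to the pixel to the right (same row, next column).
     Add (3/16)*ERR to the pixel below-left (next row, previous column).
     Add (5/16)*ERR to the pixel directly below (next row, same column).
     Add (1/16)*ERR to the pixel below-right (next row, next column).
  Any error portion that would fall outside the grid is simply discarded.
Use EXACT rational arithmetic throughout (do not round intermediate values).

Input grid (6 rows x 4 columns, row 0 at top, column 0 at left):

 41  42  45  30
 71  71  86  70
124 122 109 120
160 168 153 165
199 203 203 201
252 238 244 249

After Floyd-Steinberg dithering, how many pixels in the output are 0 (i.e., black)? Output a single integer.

Answer: 10

Derivation:
(0,0): OLD=41 → NEW=0, ERR=41
(0,1): OLD=959/16 → NEW=0, ERR=959/16
(0,2): OLD=18233/256 → NEW=0, ERR=18233/256
(0,3): OLD=250511/4096 → NEW=0, ERR=250511/4096
(1,0): OLD=24333/256 → NEW=0, ERR=24333/256
(1,1): OLD=301531/2048 → NEW=255, ERR=-220709/2048
(1,2): OLD=5001847/65536 → NEW=0, ERR=5001847/65536
(1,3): OLD=133121777/1048576 → NEW=0, ERR=133121777/1048576
(2,0): OLD=4374425/32768 → NEW=255, ERR=-3981415/32768
(2,1): OLD=58107811/1048576 → NEW=0, ERR=58107811/1048576
(2,2): OLD=365247663/2097152 → NEW=255, ERR=-169526097/2097152
(2,3): OLD=4331126035/33554432 → NEW=255, ERR=-4225254125/33554432
(3,0): OLD=2221651593/16777216 → NEW=255, ERR=-2056538487/16777216
(3,1): OLD=29242901271/268435456 → NEW=0, ERR=29242901271/268435456
(3,2): OLD=666803103721/4294967296 → NEW=255, ERR=-428413556759/4294967296
(3,3): OLD=5288466677471/68719476736 → NEW=0, ERR=5288466677471/68719476736
(4,0): OLD=777904116757/4294967296 → NEW=255, ERR=-317312543723/4294967296
(4,1): OLD=6128291775039/34359738368 → NEW=255, ERR=-2633441508801/34359738368
(4,2): OLD=175411177532383/1099511627776 → NEW=255, ERR=-104964287550497/1099511627776
(4,3): OLD=3114682845741513/17592186044416 → NEW=255, ERR=-1371324595584567/17592186044416
(5,0): OLD=117945638824453/549755813888 → NEW=255, ERR=-22242093716987/549755813888
(5,1): OLD=3058075451280451/17592186044416 → NEW=255, ERR=-1427931990045629/17592186044416
(5,2): OLD=1400779110743159/8796093022208 → NEW=255, ERR=-842224609919881/8796093022208
(5,3): OLD=49760073083344223/281474976710656 → NEW=255, ERR=-22016045977873057/281474976710656
Output grid:
  Row 0: ....  (4 black, running=4)
  Row 1: .#..  (3 black, running=7)
  Row 2: #.##  (1 black, running=8)
  Row 3: #.#.  (2 black, running=10)
  Row 4: ####  (0 black, running=10)
  Row 5: ####  (0 black, running=10)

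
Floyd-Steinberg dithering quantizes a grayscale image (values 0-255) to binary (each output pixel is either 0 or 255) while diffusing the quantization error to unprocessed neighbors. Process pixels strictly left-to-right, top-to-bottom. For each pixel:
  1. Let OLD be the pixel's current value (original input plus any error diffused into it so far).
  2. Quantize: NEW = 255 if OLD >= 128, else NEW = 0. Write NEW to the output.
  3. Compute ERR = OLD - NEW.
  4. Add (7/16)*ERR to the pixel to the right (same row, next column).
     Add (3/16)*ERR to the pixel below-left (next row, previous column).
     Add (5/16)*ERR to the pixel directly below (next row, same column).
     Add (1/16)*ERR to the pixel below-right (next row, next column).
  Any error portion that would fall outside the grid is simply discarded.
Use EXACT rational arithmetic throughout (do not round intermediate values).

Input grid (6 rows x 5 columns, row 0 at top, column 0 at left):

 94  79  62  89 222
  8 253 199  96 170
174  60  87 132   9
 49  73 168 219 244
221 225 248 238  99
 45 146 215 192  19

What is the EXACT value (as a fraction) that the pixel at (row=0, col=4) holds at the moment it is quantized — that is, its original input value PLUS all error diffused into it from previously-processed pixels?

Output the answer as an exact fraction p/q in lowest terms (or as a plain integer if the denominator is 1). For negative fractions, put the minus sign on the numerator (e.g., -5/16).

(0,0): OLD=94 → NEW=0, ERR=94
(0,1): OLD=961/8 → NEW=0, ERR=961/8
(0,2): OLD=14663/128 → NEW=0, ERR=14663/128
(0,3): OLD=284913/2048 → NEW=255, ERR=-237327/2048
(0,4): OLD=5613207/32768 → NEW=255, ERR=-2742633/32768
Target (0,4): original=222, with diffused error = 5613207/32768

Answer: 5613207/32768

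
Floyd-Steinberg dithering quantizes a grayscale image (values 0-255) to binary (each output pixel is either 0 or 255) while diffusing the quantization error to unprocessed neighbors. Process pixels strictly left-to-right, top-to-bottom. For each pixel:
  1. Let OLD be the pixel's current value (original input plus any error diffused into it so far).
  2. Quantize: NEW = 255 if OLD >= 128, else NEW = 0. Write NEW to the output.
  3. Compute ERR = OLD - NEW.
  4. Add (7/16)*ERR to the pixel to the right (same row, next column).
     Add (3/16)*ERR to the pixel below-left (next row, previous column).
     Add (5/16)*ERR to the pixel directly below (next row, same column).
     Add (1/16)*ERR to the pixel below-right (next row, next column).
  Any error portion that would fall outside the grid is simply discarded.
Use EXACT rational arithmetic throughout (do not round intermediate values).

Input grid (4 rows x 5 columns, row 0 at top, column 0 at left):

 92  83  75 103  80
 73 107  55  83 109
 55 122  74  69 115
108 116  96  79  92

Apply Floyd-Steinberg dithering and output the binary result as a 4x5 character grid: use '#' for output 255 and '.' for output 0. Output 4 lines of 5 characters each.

(0,0): OLD=92 → NEW=0, ERR=92
(0,1): OLD=493/4 → NEW=0, ERR=493/4
(0,2): OLD=8251/64 → NEW=255, ERR=-8069/64
(0,3): OLD=48989/1024 → NEW=0, ERR=48989/1024
(0,4): OLD=1653643/16384 → NEW=0, ERR=1653643/16384
(1,0): OLD=7991/64 → NEW=0, ERR=7991/64
(1,1): OLD=93313/512 → NEW=255, ERR=-37247/512
(1,2): OLD=7317/16384 → NEW=0, ERR=7317/16384
(1,3): OLD=7155889/65536 → NEW=0, ERR=7155889/65536
(1,4): OLD=200594163/1048576 → NEW=255, ERR=-66792717/1048576
(2,0): OLD=658459/8192 → NEW=0, ERR=658459/8192
(2,1): OLD=37308121/262144 → NEW=255, ERR=-29538599/262144
(2,2): OLD=170993867/4194304 → NEW=0, ERR=170993867/4194304
(2,3): OLD=7317713713/67108864 → NEW=0, ERR=7317713713/67108864
(2,4): OLD=160658266647/1073741824 → NEW=255, ERR=-113145898473/1073741824
(3,0): OLD=469722475/4194304 → NEW=0, ERR=469722475/4194304
(3,1): OLD=4779855119/33554432 → NEW=255, ERR=-3776525041/33554432
(3,2): OLD=78278633685/1073741824 → NEW=0, ERR=78278633685/1073741824
(3,3): OLD=274364241613/2147483648 → NEW=0, ERR=274364241613/2147483648
(3,4): OLD=4184353475233/34359738368 → NEW=0, ERR=4184353475233/34359738368
Row 0: ..#..
Row 1: .#..#
Row 2: .#..#
Row 3: .#...

Answer: ..#..
.#..#
.#..#
.#...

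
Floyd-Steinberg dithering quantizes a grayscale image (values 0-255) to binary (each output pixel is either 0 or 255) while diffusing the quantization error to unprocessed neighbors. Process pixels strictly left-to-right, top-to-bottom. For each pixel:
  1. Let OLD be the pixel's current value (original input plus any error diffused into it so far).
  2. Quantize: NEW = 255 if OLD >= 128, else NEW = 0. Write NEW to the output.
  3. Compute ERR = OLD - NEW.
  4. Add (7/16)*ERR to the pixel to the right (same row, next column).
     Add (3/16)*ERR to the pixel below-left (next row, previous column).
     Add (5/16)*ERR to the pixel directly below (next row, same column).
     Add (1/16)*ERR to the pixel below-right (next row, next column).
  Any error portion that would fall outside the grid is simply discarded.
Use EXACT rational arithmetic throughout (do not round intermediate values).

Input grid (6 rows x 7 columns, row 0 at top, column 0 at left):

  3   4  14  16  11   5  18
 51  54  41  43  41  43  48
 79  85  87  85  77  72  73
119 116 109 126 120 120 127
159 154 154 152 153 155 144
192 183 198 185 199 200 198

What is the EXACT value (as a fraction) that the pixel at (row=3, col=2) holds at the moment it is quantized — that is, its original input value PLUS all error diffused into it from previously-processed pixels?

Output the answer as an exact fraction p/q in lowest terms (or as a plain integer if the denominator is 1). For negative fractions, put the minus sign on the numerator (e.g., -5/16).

(0,0): OLD=3 → NEW=0, ERR=3
(0,1): OLD=85/16 → NEW=0, ERR=85/16
(0,2): OLD=4179/256 → NEW=0, ERR=4179/256
(0,3): OLD=94789/4096 → NEW=0, ERR=94789/4096
(0,4): OLD=1384419/65536 → NEW=0, ERR=1384419/65536
(0,5): OLD=14933813/1048576 → NEW=0, ERR=14933813/1048576
(0,6): OLD=406526579/16777216 → NEW=0, ERR=406526579/16777216
(1,0): OLD=13551/256 → NEW=0, ERR=13551/256
(1,1): OLD=168073/2048 → NEW=0, ERR=168073/2048
(1,2): OLD=5680445/65536 → NEW=0, ERR=5680445/65536
(1,3): OLD=24414521/262144 → NEW=0, ERR=24414521/262144
(1,4): OLD=1551293387/16777216 → NEW=0, ERR=1551293387/16777216
(1,5): OLD=12585237179/134217728 → NEW=0, ERR=12585237179/134217728
(1,6): OLD=209348466581/2147483648 → NEW=0, ERR=209348466581/2147483648
(2,0): OLD=3634931/32768 → NEW=0, ERR=3634931/32768
(2,1): OLD=187420065/1048576 → NEW=255, ERR=-79966815/1048576
(2,2): OLD=1733313315/16777216 → NEW=0, ERR=1733313315/16777216
(2,3): OLD=24435463883/134217728 → NEW=255, ERR=-9790056757/134217728
(2,4): OLD=104566762683/1073741824 → NEW=0, ERR=104566762683/1073741824
(2,5): OLD=5771265767657/34359738368 → NEW=255, ERR=-2990467516183/34359738368
(2,6): OLD=39168599844847/549755813888 → NEW=0, ERR=39168599844847/549755813888
(3,0): OLD=2338177219/16777216 → NEW=255, ERR=-1940012861/16777216
(3,1): OLD=9111051143/134217728 → NEW=0, ERR=9111051143/134217728
(3,2): OLD=163789842821/1073741824 → NEW=255, ERR=-110014322299/1073741824
Target (3,2): original=109, with diffused error = 163789842821/1073741824

Answer: 163789842821/1073741824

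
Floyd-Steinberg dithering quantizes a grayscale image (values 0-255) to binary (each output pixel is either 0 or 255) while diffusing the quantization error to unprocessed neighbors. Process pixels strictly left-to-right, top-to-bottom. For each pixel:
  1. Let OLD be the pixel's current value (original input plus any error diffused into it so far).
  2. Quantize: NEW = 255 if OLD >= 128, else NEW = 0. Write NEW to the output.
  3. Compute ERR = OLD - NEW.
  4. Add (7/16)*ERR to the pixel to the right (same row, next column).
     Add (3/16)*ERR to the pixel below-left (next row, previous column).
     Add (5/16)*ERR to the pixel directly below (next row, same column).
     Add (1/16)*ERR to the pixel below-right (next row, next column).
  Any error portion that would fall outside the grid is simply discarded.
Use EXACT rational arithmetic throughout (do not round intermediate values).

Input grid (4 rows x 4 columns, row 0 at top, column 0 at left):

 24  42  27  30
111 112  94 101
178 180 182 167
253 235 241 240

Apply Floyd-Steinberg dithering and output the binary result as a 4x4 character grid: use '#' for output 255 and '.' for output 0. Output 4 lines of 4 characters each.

Answer: ....
#.#.
##.#
####

Derivation:
(0,0): OLD=24 → NEW=0, ERR=24
(0,1): OLD=105/2 → NEW=0, ERR=105/2
(0,2): OLD=1599/32 → NEW=0, ERR=1599/32
(0,3): OLD=26553/512 → NEW=0, ERR=26553/512
(1,0): OLD=4107/32 → NEW=255, ERR=-4053/32
(1,1): OLD=21469/256 → NEW=0, ERR=21469/256
(1,2): OLD=1305073/8192 → NEW=255, ERR=-783887/8192
(1,3): OLD=10284647/131072 → NEW=0, ERR=10284647/131072
(2,0): OLD=631375/4096 → NEW=255, ERR=-413105/4096
(2,1): OLD=17855301/131072 → NEW=255, ERR=-15568059/131072
(2,2): OLD=31480045/262144 → NEW=0, ERR=31480045/262144
(2,3): OLD=998571169/4194304 → NEW=255, ERR=-70976351/4194304
(3,0): OLD=417778479/2097152 → NEW=255, ERR=-116995281/2097152
(3,1): OLD=6364891153/33554432 → NEW=255, ERR=-2191489007/33554432
(3,2): OLD=128503840015/536870912 → NEW=255, ERR=-8398242545/536870912
(3,3): OLD=2021842871785/8589934592 → NEW=255, ERR=-168590449175/8589934592
Row 0: ....
Row 1: #.#.
Row 2: ##.#
Row 3: ####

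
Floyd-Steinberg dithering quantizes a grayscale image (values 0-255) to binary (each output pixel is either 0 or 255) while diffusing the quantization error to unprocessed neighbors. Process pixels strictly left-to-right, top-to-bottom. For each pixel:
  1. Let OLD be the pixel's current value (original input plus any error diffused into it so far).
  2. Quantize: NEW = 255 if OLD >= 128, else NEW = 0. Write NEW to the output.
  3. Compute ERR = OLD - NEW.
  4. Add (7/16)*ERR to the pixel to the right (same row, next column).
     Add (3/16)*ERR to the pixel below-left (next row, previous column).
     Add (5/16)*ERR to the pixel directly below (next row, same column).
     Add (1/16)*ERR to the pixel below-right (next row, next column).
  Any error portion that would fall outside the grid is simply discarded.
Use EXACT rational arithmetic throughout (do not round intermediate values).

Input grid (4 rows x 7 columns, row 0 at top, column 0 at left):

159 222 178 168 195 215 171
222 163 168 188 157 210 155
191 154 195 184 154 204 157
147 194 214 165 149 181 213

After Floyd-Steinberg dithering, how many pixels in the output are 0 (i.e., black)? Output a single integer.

(0,0): OLD=159 → NEW=255, ERR=-96
(0,1): OLD=180 → NEW=255, ERR=-75
(0,2): OLD=2323/16 → NEW=255, ERR=-1757/16
(0,3): OLD=30709/256 → NEW=0, ERR=30709/256
(0,4): OLD=1013683/4096 → NEW=255, ERR=-30797/4096
(0,5): OLD=13874661/65536 → NEW=255, ERR=-2837019/65536
(0,6): OLD=159447363/1048576 → NEW=255, ERR=-107939517/1048576
(1,0): OLD=2847/16 → NEW=255, ERR=-1233/16
(1,1): OLD=10145/128 → NEW=0, ERR=10145/128
(1,2): OLD=762525/4096 → NEW=255, ERR=-281955/4096
(1,3): OLD=3065405/16384 → NEW=255, ERR=-1112515/16384
(1,4): OLD=130362699/1048576 → NEW=0, ERR=130362699/1048576
(1,5): OLD=1938545075/8388608 → NEW=255, ERR=-200549965/8388608
(1,6): OLD=14719178973/134217728 → NEW=0, ERR=14719178973/134217728
(2,0): OLD=372283/2048 → NEW=255, ERR=-149957/2048
(2,1): OLD=8454833/65536 → NEW=255, ERR=-8256847/65536
(2,2): OLD=115962051/1048576 → NEW=0, ERR=115962051/1048576
(2,3): OLD=1930822459/8388608 → NEW=255, ERR=-208272581/8388608
(2,4): OLD=11627436215/67108864 → NEW=255, ERR=-5485324105/67108864
(2,5): OLD=406092091913/2147483648 → NEW=255, ERR=-141516238327/2147483648
(2,6): OLD=5530058782287/34359738368 → NEW=255, ERR=-3231674501553/34359738368
(3,0): OLD=105377011/1048576 → NEW=0, ERR=105377011/1048576
(3,1): OLD=1801489695/8388608 → NEW=255, ERR=-337605345/8388608
(3,2): OLD=14658072129/67108864 → NEW=255, ERR=-2454688191/67108864
(3,3): OLD=35654819833/268435456 → NEW=255, ERR=-32796221447/268435456
(3,4): OLD=1927494263283/34359738368 → NEW=0, ERR=1927494263283/34359738368
(3,5): OLD=44586726822065/274877906944 → NEW=255, ERR=-25507139448655/274877906944
(3,6): OLD=610852872156591/4398046511104 → NEW=255, ERR=-510648988174929/4398046511104
Output grid:
  Row 0: ###.###  (1 black, running=1)
  Row 1: #.##.#.  (3 black, running=4)
  Row 2: ##.####  (1 black, running=5)
  Row 3: .###.##  (2 black, running=7)

Answer: 7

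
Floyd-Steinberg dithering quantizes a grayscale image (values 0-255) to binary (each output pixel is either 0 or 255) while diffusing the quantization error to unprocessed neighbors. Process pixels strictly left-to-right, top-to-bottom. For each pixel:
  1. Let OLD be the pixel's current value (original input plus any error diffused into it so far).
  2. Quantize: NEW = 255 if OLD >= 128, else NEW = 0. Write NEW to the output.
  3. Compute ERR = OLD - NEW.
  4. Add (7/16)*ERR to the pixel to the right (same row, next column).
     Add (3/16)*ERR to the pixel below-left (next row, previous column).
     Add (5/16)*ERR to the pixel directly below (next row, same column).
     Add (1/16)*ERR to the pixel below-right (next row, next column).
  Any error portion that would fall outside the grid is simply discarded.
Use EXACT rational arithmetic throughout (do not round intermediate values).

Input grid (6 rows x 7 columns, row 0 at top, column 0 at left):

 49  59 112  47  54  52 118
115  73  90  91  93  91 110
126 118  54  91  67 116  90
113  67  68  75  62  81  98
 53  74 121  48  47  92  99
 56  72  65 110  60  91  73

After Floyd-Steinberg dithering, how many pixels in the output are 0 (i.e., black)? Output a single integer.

(0,0): OLD=49 → NEW=0, ERR=49
(0,1): OLD=1287/16 → NEW=0, ERR=1287/16
(0,2): OLD=37681/256 → NEW=255, ERR=-27599/256
(0,3): OLD=-681/4096 → NEW=0, ERR=-681/4096
(0,4): OLD=3534177/65536 → NEW=0, ERR=3534177/65536
(0,5): OLD=79265191/1048576 → NEW=0, ERR=79265191/1048576
(0,6): OLD=2534567825/16777216 → NEW=255, ERR=-1743622255/16777216
(1,0): OLD=37221/256 → NEW=255, ERR=-28059/256
(1,1): OLD=67651/2048 → NEW=0, ERR=67651/2048
(1,2): OLD=4964863/65536 → NEW=0, ERR=4964863/65536
(1,3): OLD=33414291/262144 → NEW=0, ERR=33414291/262144
(1,4): OLD=3016236633/16777216 → NEW=255, ERR=-1261953447/16777216
(1,5): OLD=8804525097/134217728 → NEW=0, ERR=8804525097/134217728
(1,6): OLD=238255931207/2147483648 → NEW=0, ERR=238255931207/2147483648
(2,0): OLD=3209361/32768 → NEW=0, ERR=3209361/32768
(2,1): OLD=187198667/1048576 → NEW=255, ERR=-80188213/1048576
(2,2): OLD=1177450017/16777216 → NEW=0, ERR=1177450017/16777216
(2,3): OLD=20423747161/134217728 → NEW=255, ERR=-13801773479/134217728
(2,4): OLD=20156272233/1073741824 → NEW=0, ERR=20156272233/1073741824
(2,5): OLD=5525517222115/34359738368 → NEW=255, ERR=-3236216061725/34359738368
(2,6): OLD=48138943739237/549755813888 → NEW=0, ERR=48138943739237/549755813888
(3,0): OLD=2168758529/16777216 → NEW=255, ERR=-2109431551/16777216
(3,1): OLD=989820269/134217728 → NEW=0, ERR=989820269/134217728
(3,2): OLD=74193109463/1073741824 → NEW=0, ERR=74193109463/1073741824
(3,3): OLD=347899158417/4294967296 → NEW=0, ERR=347899158417/4294967296
(3,4): OLD=43550314693889/549755813888 → NEW=0, ERR=43550314693889/549755813888
(3,5): OLD=456587647659539/4398046511104 → NEW=0, ERR=456587647659539/4398046511104
(3,6): OLD=11603572556696525/70368744177664 → NEW=255, ERR=-6340457208607795/70368744177664
(4,0): OLD=32408832111/2147483648 → NEW=0, ERR=32408832111/2147483648
(4,1): OLD=3023819503779/34359738368 → NEW=0, ERR=3023819503779/34359738368
(4,2): OLD=108161061311853/549755813888 → NEW=255, ERR=-32026671229587/549755813888
(4,3): OLD=294659521986239/4398046511104 → NEW=0, ERR=294659521986239/4398046511104
(4,4): OLD=4418985949603533/35184372088832 → NEW=0, ERR=4418985949603533/35184372088832
(4,5): OLD=188528675191728397/1125899906842624 → NEW=255, ERR=-98575801053140723/1125899906842624
(4,6): OLD=703044706178949739/18014398509481984 → NEW=0, ERR=703044706178949739/18014398509481984
(5,0): OLD=42450490657945/549755813888 → NEW=0, ERR=42450490657945/549755813888
(5,1): OLD=542297169919283/4398046511104 → NEW=0, ERR=542297169919283/4398046511104
(5,2): OLD=4180004587121045/35184372088832 → NEW=0, ERR=4180004587121045/35184372088832
(5,3): OLD=57089079377879113/281474976710656 → NEW=255, ERR=-14687039683338167/281474976710656
(5,4): OLD=1156369985841070659/18014398509481984 → NEW=0, ERR=1156369985841070659/18014398509481984
(5,5): OLD=15404572485587931795/144115188075855872 → NEW=0, ERR=15404572485587931795/144115188075855872
(5,6): OLD=291662632784071158077/2305843009213693952 → NEW=0, ERR=291662632784071158077/2305843009213693952
Output grid:
  Row 0: ..#...#  (5 black, running=5)
  Row 1: #...#..  (5 black, running=10)
  Row 2: .#.#.#.  (4 black, running=14)
  Row 3: #.....#  (5 black, running=19)
  Row 4: ..#..#.  (5 black, running=24)
  Row 5: ...#...  (6 black, running=30)

Answer: 30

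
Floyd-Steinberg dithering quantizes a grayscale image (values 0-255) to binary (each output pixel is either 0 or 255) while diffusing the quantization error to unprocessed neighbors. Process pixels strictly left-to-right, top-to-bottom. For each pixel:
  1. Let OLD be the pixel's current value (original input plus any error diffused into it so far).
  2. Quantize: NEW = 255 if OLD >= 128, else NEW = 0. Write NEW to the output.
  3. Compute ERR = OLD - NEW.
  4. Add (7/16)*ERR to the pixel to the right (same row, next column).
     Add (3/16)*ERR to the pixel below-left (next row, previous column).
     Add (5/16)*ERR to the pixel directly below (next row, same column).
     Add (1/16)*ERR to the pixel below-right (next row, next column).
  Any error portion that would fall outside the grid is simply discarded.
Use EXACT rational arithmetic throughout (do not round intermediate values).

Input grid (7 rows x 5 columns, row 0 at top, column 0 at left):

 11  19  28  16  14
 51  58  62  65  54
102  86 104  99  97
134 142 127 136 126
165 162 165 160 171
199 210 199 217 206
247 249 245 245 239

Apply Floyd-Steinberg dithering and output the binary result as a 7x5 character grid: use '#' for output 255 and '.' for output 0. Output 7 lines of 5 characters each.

(0,0): OLD=11 → NEW=0, ERR=11
(0,1): OLD=381/16 → NEW=0, ERR=381/16
(0,2): OLD=9835/256 → NEW=0, ERR=9835/256
(0,3): OLD=134381/4096 → NEW=0, ERR=134381/4096
(0,4): OLD=1858171/65536 → NEW=0, ERR=1858171/65536
(1,0): OLD=15079/256 → NEW=0, ERR=15079/256
(1,1): OLD=202961/2048 → NEW=0, ERR=202961/2048
(1,2): OLD=8192165/65536 → NEW=0, ERR=8192165/65536
(1,3): OLD=36086337/262144 → NEW=255, ERR=-30760383/262144
(1,4): OLD=56933539/4194304 → NEW=0, ERR=56933539/4194304
(2,0): OLD=4554379/32768 → NEW=255, ERR=-3801461/32768
(2,1): OLD=97867561/1048576 → NEW=0, ERR=97867561/1048576
(2,2): OLD=2820068027/16777216 → NEW=255, ERR=-1458122053/16777216
(2,3): OLD=9305329921/268435456 → NEW=0, ERR=9305329921/268435456
(2,4): OLD=468469237447/4294967296 → NEW=0, ERR=468469237447/4294967296
(3,0): OLD=1933515867/16777216 → NEW=0, ERR=1933515867/16777216
(3,1): OLD=26580568255/134217728 → NEW=255, ERR=-7644952385/134217728
(3,2): OLD=374751834341/4294967296 → NEW=0, ERR=374751834341/4294967296
(3,3): OLD=1718208317117/8589934592 → NEW=255, ERR=-472225003843/8589934592
(3,4): OLD=18994196042513/137438953472 → NEW=255, ERR=-16052737092847/137438953472
(4,0): OLD=408740579445/2147483648 → NEW=255, ERR=-138867750795/2147483648
(4,1): OLD=9584449903477/68719476736 → NEW=255, ERR=-7939016664203/68719476736
(4,2): OLD=140578832967547/1099511627776 → NEW=0, ERR=140578832967547/1099511627776
(4,3): OLD=3207248374782837/17592186044416 → NEW=255, ERR=-1278759066543243/17592186044416
(4,4): OLD=27940039004426931/281474976710656 → NEW=0, ERR=27940039004426931/281474976710656
(5,0): OLD=172766923807615/1099511627776 → NEW=255, ERR=-107608541275265/1099511627776
(5,1): OLD=1328307078879933/8796093022208 → NEW=255, ERR=-914696641783107/8796093022208
(5,2): OLD=48585408552195109/281474976710656 → NEW=255, ERR=-23190710509022171/281474976710656
(5,3): OLD=208113429626438955/1125899906842624 → NEW=255, ERR=-78991046618430165/1125899906842624
(5,4): OLD=3634988966454048617/18014398509481984 → NEW=255, ERR=-958682653463857303/18014398509481984
(6,0): OLD=27713728047406095/140737488355328 → NEW=255, ERR=-8174331483202545/140737488355328
(6,1): OLD=763484285671586401/4503599627370496 → NEW=255, ERR=-384933619307890079/4503599627370496
(6,2): OLD=11688101123401227323/72057594037927936 → NEW=255, ERR=-6686585356270396357/72057594037927936
(6,3): OLD=192941522485011118409/1152921504606846976 → NEW=255, ERR=-101053461189734860471/1152921504606846976
(6,4): OLD=3313732324442731987007/18446744073709551616 → NEW=255, ERR=-1390187414353203675073/18446744073709551616
Row 0: .....
Row 1: ...#.
Row 2: #.#..
Row 3: .#.##
Row 4: ##.#.
Row 5: #####
Row 6: #####

Answer: .....
...#.
#.#..
.#.##
##.#.
#####
#####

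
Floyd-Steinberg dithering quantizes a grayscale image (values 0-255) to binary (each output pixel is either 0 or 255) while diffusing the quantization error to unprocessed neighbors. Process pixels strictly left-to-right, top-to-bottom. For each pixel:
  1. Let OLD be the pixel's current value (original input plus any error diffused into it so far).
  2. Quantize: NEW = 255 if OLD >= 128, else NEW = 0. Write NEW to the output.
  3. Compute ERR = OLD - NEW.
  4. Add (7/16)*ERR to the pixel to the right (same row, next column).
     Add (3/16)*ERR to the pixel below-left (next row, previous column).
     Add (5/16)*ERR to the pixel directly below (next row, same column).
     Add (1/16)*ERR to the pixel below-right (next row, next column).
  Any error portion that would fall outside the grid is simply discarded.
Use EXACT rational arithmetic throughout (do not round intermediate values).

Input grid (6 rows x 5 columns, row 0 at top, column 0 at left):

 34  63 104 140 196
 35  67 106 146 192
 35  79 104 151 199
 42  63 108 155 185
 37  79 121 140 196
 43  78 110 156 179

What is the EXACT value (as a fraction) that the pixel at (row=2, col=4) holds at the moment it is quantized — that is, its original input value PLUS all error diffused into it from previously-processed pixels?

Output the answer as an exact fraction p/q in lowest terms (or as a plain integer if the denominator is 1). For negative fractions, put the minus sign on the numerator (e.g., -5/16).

(0,0): OLD=34 → NEW=0, ERR=34
(0,1): OLD=623/8 → NEW=0, ERR=623/8
(0,2): OLD=17673/128 → NEW=255, ERR=-14967/128
(0,3): OLD=181951/2048 → NEW=0, ERR=181951/2048
(0,4): OLD=7696185/32768 → NEW=255, ERR=-659655/32768
(1,0): OLD=7709/128 → NEW=0, ERR=7709/128
(1,1): OLD=100235/1024 → NEW=0, ERR=100235/1024
(1,2): OLD=4384679/32768 → NEW=255, ERR=-3971161/32768
(1,3): OLD=14373371/131072 → NEW=0, ERR=14373371/131072
(1,4): OLD=501718545/2097152 → NEW=255, ERR=-33055215/2097152
(2,0): OLD=1182505/16384 → NEW=0, ERR=1182505/16384
(2,1): OLD=64071443/524288 → NEW=0, ERR=64071443/524288
(2,2): OLD=1227023225/8388608 → NEW=255, ERR=-912071815/8388608
(2,3): OLD=17068573147/134217728 → NEW=0, ERR=17068573147/134217728
(2,4): OLD=550969921085/2147483648 → NEW=255, ERR=3361590845/2147483648
Target (2,4): original=199, with diffused error = 550969921085/2147483648

Answer: 550969921085/2147483648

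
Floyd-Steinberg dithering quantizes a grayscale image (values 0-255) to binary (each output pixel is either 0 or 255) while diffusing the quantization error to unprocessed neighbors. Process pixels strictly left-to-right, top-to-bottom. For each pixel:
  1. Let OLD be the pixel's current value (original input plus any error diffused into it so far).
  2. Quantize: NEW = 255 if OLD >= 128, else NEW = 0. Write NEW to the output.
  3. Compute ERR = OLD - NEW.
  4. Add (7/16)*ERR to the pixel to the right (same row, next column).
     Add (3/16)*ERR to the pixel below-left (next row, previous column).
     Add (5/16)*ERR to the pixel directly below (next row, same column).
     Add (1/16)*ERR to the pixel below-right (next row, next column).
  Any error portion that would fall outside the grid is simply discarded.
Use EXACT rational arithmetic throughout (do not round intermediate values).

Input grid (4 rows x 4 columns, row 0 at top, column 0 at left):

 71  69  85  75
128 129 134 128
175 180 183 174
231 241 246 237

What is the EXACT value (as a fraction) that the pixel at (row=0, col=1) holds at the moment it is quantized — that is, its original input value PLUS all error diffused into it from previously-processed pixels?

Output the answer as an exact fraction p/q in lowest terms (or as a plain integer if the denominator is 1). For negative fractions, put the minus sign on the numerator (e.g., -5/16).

Answer: 1601/16

Derivation:
(0,0): OLD=71 → NEW=0, ERR=71
(0,1): OLD=1601/16 → NEW=0, ERR=1601/16
Target (0,1): original=69, with diffused error = 1601/16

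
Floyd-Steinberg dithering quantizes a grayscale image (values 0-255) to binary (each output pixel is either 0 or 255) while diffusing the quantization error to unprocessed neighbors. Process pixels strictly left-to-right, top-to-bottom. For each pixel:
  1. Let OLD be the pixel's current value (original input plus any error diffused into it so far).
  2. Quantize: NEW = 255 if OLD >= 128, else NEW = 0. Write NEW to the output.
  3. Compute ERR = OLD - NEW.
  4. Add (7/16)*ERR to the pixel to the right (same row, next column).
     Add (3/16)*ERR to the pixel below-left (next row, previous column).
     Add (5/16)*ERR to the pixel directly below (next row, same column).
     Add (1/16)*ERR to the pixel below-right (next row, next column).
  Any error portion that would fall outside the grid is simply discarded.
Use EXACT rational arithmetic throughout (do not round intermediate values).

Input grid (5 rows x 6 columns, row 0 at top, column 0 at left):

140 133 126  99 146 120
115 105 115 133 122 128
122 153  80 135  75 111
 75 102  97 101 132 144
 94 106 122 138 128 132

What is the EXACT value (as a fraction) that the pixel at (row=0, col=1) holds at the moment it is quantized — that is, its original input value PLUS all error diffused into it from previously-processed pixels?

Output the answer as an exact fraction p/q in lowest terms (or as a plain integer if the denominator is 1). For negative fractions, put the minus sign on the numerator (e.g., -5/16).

(0,0): OLD=140 → NEW=255, ERR=-115
(0,1): OLD=1323/16 → NEW=0, ERR=1323/16
Target (0,1): original=133, with diffused error = 1323/16

Answer: 1323/16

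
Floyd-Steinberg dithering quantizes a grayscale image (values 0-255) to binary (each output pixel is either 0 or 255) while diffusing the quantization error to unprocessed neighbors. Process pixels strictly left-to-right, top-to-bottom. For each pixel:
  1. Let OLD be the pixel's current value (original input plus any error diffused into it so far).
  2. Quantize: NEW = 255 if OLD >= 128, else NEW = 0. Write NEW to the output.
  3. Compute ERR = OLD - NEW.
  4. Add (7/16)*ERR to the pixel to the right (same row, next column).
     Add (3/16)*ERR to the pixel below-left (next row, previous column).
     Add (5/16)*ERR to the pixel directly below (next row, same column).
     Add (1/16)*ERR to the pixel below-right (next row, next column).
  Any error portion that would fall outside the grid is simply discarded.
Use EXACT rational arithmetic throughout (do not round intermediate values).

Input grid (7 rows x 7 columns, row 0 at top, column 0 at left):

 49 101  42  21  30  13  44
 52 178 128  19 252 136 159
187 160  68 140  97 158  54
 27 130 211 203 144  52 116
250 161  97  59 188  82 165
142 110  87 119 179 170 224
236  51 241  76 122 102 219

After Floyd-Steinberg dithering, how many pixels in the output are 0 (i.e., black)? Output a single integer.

Answer: 25

Derivation:
(0,0): OLD=49 → NEW=0, ERR=49
(0,1): OLD=1959/16 → NEW=0, ERR=1959/16
(0,2): OLD=24465/256 → NEW=0, ERR=24465/256
(0,3): OLD=257271/4096 → NEW=0, ERR=257271/4096
(0,4): OLD=3766977/65536 → NEW=0, ERR=3766977/65536
(0,5): OLD=40000327/1048576 → NEW=0, ERR=40000327/1048576
(0,6): OLD=1018199793/16777216 → NEW=0, ERR=1018199793/16777216
(1,0): OLD=23109/256 → NEW=0, ERR=23109/256
(1,1): OLD=566755/2048 → NEW=255, ERR=44515/2048
(1,2): OLD=12242335/65536 → NEW=255, ERR=-4469345/65536
(1,3): OLD=6695795/262144 → NEW=0, ERR=6695795/262144
(1,4): OLD=4902561209/16777216 → NEW=255, ERR=624371129/16777216
(1,5): OLD=24048395785/134217728 → NEW=255, ERR=-10177124855/134217728
(1,6): OLD=316058059623/2147483648 → NEW=255, ERR=-231550270617/2147483648
(2,0): OLD=7185521/32768 → NEW=255, ERR=-1170319/32768
(2,1): OLD=151017963/1048576 → NEW=255, ERR=-116368917/1048576
(2,2): OLD=71861889/16777216 → NEW=0, ERR=71861889/16777216
(2,3): OLD=20477806265/134217728 → NEW=255, ERR=-13747714375/134217728
(2,4): OLD=54971815433/1073741824 → NEW=0, ERR=54971815433/1073741824
(2,5): OLD=4769542782467/34359738368 → NEW=255, ERR=-3992190501373/34359738368
(2,6): OLD=-19387885171899/549755813888 → NEW=0, ERR=-19387885171899/549755813888
(3,0): OLD=-83372959/16777216 → NEW=0, ERR=-83372959/16777216
(3,1): OLD=12309933773/134217728 → NEW=0, ERR=12309933773/134217728
(3,2): OLD=243012348599/1073741824 → NEW=255, ERR=-30791816521/1073741824
(3,3): OLD=722894190225/4294967296 → NEW=255, ERR=-372322470255/4294967296
(3,4): OLD=51614282950753/549755813888 → NEW=0, ERR=51614282950753/549755813888
(3,5): OLD=234651745843123/4398046511104 → NEW=0, ERR=234651745843123/4398046511104
(3,6): OLD=8518820754459181/70368744177664 → NEW=0, ERR=8518820754459181/70368744177664
(4,0): OLD=570465794959/2147483648 → NEW=255, ERR=22857464719/2147483648
(4,1): OLD=6481292194243/34359738368 → NEW=255, ERR=-2280441089597/34359738368
(4,2): OLD=26652139436365/549755813888 → NEW=0, ERR=26652139436365/549755813888
(4,3): OLD=303162761097567/4398046511104 → NEW=0, ERR=303162761097567/4398046511104
(4,4): OLD=8869365789551085/35184372088832 → NEW=255, ERR=-102649093101075/35184372088832
(4,5): OLD=141821935206203885/1125899906842624 → NEW=0, ERR=141821935206203885/1125899906842624
(4,6): OLD=4706705807800528523/18014398509481984 → NEW=255, ERR=113034187882622603/18014398509481984
(5,0): OLD=73052599480825/549755813888 → NEW=255, ERR=-67135133060615/549755813888
(5,1): OLD=200498471563987/4398046511104 → NEW=0, ERR=200498471563987/4398046511104
(5,2): OLD=4604623722841781/35184372088832 → NEW=255, ERR=-4367391159810379/35184372088832
(5,3): OLD=24971803213495145/281474976710656 → NEW=0, ERR=24971803213495145/281474976710656
(5,4): OLD=4410439440738556003/18014398509481984 → NEW=255, ERR=-183232179179349917/18014398509481984
(5,5): OLD=29674419868005987635/144115188075855872 → NEW=255, ERR=-7074953091337259725/144115188075855872
(5,6): OLD=489658737646205628573/2305843009213693952 → NEW=255, ERR=-98331229703286329187/2305843009213693952
(6,0): OLD=14523113718196065/70368744177664 → NEW=255, ERR=-3420916047108255/70368744177664
(6,1): OLD=14716716653714005/1125899906842624 → NEW=0, ERR=14716716653714005/1125899906842624
(6,2): OLD=4096693719073817951/18014398509481984 → NEW=255, ERR=-496977900844087969/18014398509481984
(6,3): OLD=11815919749289479681/144115188075855872 → NEW=0, ERR=11815919749289479681/144115188075855872
(6,4): OLD=43531962771652594787/288230376151711744 → NEW=255, ERR=-29966783147033899933/288230376151711744
(6,5): OLD=1200552279451053578479/36893488147419103232 → NEW=0, ERR=1200552279451053578479/36893488147419103232
(6,6): OLD=128000962057068667949721/590295810358705651712 → NEW=255, ERR=-22524469584401273236839/590295810358705651712
Output grid:
  Row 0: .......  (7 black, running=7)
  Row 1: .##.###  (2 black, running=9)
  Row 2: ##.#.#.  (3 black, running=12)
  Row 3: ..##...  (5 black, running=17)
  Row 4: ##..#.#  (3 black, running=20)
  Row 5: #.#.###  (2 black, running=22)
  Row 6: #.#.#.#  (3 black, running=25)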